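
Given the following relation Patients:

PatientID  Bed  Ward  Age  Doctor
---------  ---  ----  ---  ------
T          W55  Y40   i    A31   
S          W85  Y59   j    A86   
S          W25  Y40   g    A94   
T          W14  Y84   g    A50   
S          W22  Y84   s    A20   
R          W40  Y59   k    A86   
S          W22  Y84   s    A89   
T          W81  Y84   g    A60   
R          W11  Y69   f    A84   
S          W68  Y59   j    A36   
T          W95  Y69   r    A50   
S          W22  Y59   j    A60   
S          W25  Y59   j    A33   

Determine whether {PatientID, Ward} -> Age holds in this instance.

Yes

(PatientID=T, Ward=Y40): 1 row → Age = i ✓
(PatientID=S, Ward=Y59): 4 rows → Age = j, j, j, j ✓
(PatientID=S, Ward=Y40): 1 row → Age = g ✓
(PatientID=T, Ward=Y84): 2 rows → Age = g, g ✓
(PatientID=S, Ward=Y84): 2 rows → Age = s, s ✓
(PatientID=R, Ward=Y59): 1 row → Age = k ✓
(PatientID=R, Ward=Y69): 1 row → Age = f ✓
(PatientID=T, Ward=Y69): 1 row → Age = r ✓
Every {PatientID, Ward} value is associated with a single Age value, so {PatientID, Ward} -> Age holds.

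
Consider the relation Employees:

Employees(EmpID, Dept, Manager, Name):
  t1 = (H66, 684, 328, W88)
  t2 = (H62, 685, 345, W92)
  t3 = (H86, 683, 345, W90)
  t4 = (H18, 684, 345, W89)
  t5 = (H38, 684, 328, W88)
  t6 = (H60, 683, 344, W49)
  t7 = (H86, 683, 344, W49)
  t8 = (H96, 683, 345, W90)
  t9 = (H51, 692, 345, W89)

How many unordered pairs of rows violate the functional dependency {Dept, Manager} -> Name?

(Dept=684, Manager=328): all 2 rows agree on Name — 0 pairs.
(Dept=683, Manager=345): all 2 rows agree on Name — 0 pairs.
(Dept=683, Manager=344): all 2 rows agree on Name — 0 pairs.

0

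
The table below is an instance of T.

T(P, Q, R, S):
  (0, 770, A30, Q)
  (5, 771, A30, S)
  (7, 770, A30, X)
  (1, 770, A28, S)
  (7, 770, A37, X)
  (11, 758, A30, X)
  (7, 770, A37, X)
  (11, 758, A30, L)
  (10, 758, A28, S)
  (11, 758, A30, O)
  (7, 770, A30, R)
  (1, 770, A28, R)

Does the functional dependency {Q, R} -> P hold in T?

No

(Q=770, R=A30): 3 rows → P takes values {0, 7} — violation
(Q=771, R=A30): 1 row → P = 5 ✓
(Q=770, R=A28): 2 rows → P = 1, 1 ✓
(Q=770, R=A37): 2 rows → P = 7, 7 ✓
(Q=758, R=A30): 3 rows → P = 11, 11, 11 ✓
(Q=758, R=A28): 1 row → P = 10 ✓
Two rows agree on {Q, R} but differ on P, so {Q, R} -> P does not hold.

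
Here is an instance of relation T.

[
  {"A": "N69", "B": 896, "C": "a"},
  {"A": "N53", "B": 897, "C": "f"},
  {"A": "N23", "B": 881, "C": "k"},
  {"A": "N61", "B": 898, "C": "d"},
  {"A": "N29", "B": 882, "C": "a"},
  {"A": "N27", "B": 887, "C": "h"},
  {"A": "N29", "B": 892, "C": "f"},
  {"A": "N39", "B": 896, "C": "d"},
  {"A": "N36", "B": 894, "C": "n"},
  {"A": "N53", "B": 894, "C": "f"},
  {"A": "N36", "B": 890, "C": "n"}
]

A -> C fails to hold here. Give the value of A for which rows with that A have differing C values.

N29

A=N69: 1 row → C = a ✓
A=N53: 2 rows → C = f, f ✓
A=N23: 1 row → C = k ✓
A=N61: 1 row → C = d ✓
A=N29: 2 rows → C takes values {a, f} — violation
A=N27: 1 row → C = h ✓
A=N39: 1 row → C = d ✓
A=N36: 2 rows → C = n, n ✓
The only A value with inconsistent C is A=N29.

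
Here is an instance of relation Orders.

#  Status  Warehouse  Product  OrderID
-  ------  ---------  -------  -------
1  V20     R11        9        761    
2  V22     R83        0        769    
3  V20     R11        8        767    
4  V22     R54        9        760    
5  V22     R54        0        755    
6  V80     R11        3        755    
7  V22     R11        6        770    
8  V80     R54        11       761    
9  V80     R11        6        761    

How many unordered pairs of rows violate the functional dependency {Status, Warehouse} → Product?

3

(Status=V20, Warehouse=R11): violating pairs (1,3) — 1 pair.
(Status=V22, Warehouse=R54): violating pairs (4,5) — 1 pair.
(Status=V80, Warehouse=R11): violating pairs (6,9) — 1 pair.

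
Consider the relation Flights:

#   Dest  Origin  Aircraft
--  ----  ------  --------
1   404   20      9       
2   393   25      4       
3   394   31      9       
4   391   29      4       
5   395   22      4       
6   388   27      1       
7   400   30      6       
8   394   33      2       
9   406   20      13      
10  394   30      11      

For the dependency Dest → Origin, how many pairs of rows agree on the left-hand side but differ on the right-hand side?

3

Dest=394: violating pairs (3,8), (3,10), (8,10) — 3 pairs.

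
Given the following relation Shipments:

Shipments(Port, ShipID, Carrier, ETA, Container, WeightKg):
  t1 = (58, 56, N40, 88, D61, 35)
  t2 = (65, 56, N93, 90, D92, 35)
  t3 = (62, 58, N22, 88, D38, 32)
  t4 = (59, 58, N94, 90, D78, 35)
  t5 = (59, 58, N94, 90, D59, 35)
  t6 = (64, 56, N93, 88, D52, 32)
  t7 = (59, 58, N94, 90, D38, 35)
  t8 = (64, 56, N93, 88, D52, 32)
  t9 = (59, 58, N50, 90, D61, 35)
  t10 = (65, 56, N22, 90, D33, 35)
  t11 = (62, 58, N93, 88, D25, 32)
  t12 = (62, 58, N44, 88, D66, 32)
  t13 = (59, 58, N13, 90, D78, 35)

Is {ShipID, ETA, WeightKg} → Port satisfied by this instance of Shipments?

Yes

(ShipID=56, ETA=88, WeightKg=35): row 1 → Port = 58 ✓
(ShipID=56, ETA=90, WeightKg=35): rows 2, 10 → Port = 65, 65 ✓
(ShipID=58, ETA=88, WeightKg=32): rows 3, 11, 12 → Port = 62, 62, 62 ✓
(ShipID=58, ETA=90, WeightKg=35): rows 4, 5, 7, 9, 13 → Port = 59, 59, 59, 59, 59 ✓
(ShipID=56, ETA=88, WeightKg=32): rows 6, 8 → Port = 64, 64 ✓
Every {ShipID, ETA, WeightKg} value is associated with a single Port value, so {ShipID, ETA, WeightKg} → Port holds.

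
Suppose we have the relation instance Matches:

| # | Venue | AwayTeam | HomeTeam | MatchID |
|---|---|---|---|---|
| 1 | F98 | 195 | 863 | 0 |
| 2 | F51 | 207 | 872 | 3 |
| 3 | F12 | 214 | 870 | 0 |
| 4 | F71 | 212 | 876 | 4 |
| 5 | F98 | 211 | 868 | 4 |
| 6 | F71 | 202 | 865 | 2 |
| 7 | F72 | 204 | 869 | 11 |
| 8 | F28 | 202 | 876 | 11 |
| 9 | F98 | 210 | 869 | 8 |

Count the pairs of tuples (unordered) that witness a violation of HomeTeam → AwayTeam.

2

HomeTeam=876: violating pairs (4,8) — 1 pair.
HomeTeam=869: violating pairs (7,9) — 1 pair.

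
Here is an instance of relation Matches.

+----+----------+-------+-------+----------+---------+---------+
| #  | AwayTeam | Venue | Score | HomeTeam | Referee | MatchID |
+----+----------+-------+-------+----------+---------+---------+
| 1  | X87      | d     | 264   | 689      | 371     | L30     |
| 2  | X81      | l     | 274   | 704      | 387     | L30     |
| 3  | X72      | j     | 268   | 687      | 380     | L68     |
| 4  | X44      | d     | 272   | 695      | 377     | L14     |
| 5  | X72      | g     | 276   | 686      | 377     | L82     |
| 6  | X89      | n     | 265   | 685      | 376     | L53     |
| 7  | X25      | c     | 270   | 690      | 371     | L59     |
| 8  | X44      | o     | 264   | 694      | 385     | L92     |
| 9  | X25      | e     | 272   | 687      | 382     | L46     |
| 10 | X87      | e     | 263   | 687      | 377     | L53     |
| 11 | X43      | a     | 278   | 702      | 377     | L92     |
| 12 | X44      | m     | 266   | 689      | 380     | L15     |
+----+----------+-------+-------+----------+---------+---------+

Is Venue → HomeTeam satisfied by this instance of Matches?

No

Venue=d: rows 1, 4 → HomeTeam takes values {689, 695} — violation
Venue=l: row 2 → HomeTeam = 704 ✓
Venue=j: row 3 → HomeTeam = 687 ✓
Venue=g: row 5 → HomeTeam = 686 ✓
Venue=n: row 6 → HomeTeam = 685 ✓
Venue=c: row 7 → HomeTeam = 690 ✓
Venue=o: row 8 → HomeTeam = 694 ✓
Venue=e: rows 9, 10 → HomeTeam = 687, 687 ✓
Venue=a: row 11 → HomeTeam = 702 ✓
Venue=m: row 12 → HomeTeam = 689 ✓
Two rows agree on Venue but differ on HomeTeam, so Venue → HomeTeam does not hold.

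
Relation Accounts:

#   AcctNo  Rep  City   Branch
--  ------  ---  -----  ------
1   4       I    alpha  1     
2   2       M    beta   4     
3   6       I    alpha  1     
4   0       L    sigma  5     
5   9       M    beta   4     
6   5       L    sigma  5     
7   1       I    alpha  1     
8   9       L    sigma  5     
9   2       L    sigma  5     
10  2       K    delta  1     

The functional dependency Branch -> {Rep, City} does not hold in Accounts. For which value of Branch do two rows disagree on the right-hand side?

1

Branch=1: rows 1, 3, 7, 10 → {Rep,City} takes values {(I, alpha), (K, delta)} — violation
Branch=4: rows 2, 5 → {Rep,City} = (M, beta), (M, beta) ✓
Branch=5: rows 4, 6, 8, 9 → {Rep,City} = (L, sigma), (L, sigma), (L, sigma), (L, sigma) ✓
The only Branch value with inconsistent RHS is Branch=1.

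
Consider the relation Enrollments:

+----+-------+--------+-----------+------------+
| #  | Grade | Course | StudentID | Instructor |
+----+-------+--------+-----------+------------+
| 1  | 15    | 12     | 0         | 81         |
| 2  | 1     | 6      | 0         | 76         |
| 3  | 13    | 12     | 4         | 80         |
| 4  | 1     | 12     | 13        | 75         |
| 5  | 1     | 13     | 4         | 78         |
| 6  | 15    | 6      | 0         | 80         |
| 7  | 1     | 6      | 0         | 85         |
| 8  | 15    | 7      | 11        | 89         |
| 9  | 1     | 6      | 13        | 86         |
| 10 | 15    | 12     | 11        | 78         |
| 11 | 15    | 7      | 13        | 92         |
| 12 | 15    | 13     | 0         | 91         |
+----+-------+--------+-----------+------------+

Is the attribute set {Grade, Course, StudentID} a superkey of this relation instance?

Rows 2 and 7 have the same {Grade, Course, StudentID} value (Grade=1, Course=6, StudentID=0) but are distinct tuples, so {Grade, Course, StudentID} does not determine every attribute — not a superkey.

No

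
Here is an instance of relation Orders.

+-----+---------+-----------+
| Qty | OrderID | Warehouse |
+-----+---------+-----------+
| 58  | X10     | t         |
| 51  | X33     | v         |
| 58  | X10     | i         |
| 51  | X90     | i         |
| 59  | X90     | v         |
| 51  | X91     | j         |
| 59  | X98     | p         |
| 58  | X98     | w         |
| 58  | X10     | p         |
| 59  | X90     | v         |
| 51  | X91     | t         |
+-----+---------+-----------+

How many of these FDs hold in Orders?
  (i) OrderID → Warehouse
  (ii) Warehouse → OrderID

0

(i) OrderID → Warehouse: OrderID=X10: 3 rows → Warehouse takes values {t, i, p} — violation; OrderID=X90: 3 rows → Warehouse takes values {i, v} — violation; OrderID=X91: 2 rows → Warehouse takes values {j, t} — violation; OrderID=X98: 2 rows → Warehouse takes values {p, w} — violation — fails.
(ii) Warehouse → OrderID: Warehouse=t: 2 rows → OrderID takes values {X10, X91} — violation; Warehouse=v: 3 rows → OrderID takes values {X33, X90} — violation; Warehouse=i: 2 rows → OrderID takes values {X10, X90} — violation; Warehouse=p: 2 rows → OrderID takes values {X98, X10} — violation — fails.
None of the 2 dependencies hold.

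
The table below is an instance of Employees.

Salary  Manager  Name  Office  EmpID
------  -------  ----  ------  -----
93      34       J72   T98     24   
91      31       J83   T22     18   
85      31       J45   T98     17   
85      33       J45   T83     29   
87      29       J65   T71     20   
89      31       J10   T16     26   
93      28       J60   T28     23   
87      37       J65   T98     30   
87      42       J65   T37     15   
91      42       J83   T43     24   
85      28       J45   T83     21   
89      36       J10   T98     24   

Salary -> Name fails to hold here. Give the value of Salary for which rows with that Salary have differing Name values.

Salary=93: 2 rows → Name takes values {J72, J60} — violation
Salary=91: 2 rows → Name = J83, J83 ✓
Salary=85: 3 rows → Name = J45, J45, J45 ✓
Salary=87: 3 rows → Name = J65, J65, J65 ✓
Salary=89: 2 rows → Name = J10, J10 ✓
The only Salary value with inconsistent Name is Salary=93.

93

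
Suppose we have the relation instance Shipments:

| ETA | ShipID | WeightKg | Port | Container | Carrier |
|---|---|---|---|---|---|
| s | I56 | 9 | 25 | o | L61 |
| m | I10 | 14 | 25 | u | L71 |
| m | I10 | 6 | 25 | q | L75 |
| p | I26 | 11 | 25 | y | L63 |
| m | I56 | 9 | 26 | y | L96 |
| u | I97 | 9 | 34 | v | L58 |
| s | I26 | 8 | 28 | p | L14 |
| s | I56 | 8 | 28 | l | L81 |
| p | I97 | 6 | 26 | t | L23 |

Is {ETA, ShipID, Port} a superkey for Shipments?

No

Two distinct rows share (ETA=m, ShipID=I10, Port=25), so {ETA, ShipID, Port} does not determine every attribute — not a superkey.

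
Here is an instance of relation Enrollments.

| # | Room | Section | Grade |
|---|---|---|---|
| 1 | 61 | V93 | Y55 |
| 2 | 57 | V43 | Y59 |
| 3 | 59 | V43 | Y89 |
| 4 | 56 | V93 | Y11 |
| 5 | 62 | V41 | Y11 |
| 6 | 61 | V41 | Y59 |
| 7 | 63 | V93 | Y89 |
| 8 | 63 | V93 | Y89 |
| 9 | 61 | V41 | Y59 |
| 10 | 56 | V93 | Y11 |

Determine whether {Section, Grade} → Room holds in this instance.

Yes

(Section=V93, Grade=Y55): row 1 → Room = 61 ✓
(Section=V43, Grade=Y59): row 2 → Room = 57 ✓
(Section=V43, Grade=Y89): row 3 → Room = 59 ✓
(Section=V93, Grade=Y11): rows 4, 10 → Room = 56, 56 ✓
(Section=V41, Grade=Y11): row 5 → Room = 62 ✓
(Section=V41, Grade=Y59): rows 6, 9 → Room = 61, 61 ✓
(Section=V93, Grade=Y89): rows 7, 8 → Room = 63, 63 ✓
Every {Section, Grade} value is associated with a single Room value, so {Section, Grade} → Room holds.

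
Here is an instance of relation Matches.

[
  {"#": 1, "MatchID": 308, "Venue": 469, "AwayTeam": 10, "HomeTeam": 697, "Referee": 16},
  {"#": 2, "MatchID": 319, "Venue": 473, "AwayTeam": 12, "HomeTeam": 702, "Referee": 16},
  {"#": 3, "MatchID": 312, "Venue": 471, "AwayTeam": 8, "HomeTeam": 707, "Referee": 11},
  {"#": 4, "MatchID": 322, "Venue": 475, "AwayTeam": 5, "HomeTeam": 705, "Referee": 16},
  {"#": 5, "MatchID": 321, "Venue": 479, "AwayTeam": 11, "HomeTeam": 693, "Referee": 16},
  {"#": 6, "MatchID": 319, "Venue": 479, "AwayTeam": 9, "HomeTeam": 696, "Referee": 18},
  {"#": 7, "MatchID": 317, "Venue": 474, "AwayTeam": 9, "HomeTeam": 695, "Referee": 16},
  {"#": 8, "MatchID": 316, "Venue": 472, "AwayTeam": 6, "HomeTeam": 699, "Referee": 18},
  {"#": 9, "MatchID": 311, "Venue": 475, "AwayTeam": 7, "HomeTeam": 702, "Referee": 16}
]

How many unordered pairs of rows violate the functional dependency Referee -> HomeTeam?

15

Referee=16: violating pairs (1,2), (1,4), (1,5), (1,7), (1,9), (2,4), (2,5), (2,7), (4,5), (4,7), (4,9), (5,7), (5,9), (7,9) — 14 pairs.
Referee=18: violating pairs (6,8) — 1 pair.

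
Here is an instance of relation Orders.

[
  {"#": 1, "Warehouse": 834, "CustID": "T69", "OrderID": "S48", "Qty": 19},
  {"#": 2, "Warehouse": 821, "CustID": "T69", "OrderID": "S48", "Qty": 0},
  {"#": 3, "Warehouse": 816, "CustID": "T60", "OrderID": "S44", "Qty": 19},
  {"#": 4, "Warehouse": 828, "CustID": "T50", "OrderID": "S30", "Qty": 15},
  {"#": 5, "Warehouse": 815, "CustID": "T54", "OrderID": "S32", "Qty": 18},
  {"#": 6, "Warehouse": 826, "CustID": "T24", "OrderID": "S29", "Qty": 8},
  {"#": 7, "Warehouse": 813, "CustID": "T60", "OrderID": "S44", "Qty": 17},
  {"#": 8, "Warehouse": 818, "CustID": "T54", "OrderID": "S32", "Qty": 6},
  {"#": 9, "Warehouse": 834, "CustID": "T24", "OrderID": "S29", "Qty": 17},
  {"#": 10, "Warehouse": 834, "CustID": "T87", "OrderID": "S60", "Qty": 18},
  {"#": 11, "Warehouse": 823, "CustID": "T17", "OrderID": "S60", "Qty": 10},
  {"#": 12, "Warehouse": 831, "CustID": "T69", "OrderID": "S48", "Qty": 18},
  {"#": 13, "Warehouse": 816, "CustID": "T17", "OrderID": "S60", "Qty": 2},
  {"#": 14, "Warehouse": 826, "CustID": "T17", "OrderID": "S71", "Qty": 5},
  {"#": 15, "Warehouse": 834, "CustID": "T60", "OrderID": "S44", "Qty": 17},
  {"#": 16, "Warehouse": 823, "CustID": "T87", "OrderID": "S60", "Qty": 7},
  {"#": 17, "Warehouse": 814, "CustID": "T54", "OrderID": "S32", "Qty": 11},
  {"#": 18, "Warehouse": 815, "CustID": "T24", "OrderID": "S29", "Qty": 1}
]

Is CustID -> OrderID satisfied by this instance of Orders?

CustID=T69: rows 1, 2, 12 → OrderID = S48, S48, S48 ✓
CustID=T60: rows 3, 7, 15 → OrderID = S44, S44, S44 ✓
CustID=T50: row 4 → OrderID = S30 ✓
CustID=T54: rows 5, 8, 17 → OrderID = S32, S32, S32 ✓
CustID=T24: rows 6, 9, 18 → OrderID = S29, S29, S29 ✓
CustID=T87: rows 10, 16 → OrderID = S60, S60 ✓
CustID=T17: rows 11, 13, 14 → OrderID takes values {S60, S71} — violation
Two rows agree on CustID but differ on OrderID, so CustID -> OrderID does not hold.

No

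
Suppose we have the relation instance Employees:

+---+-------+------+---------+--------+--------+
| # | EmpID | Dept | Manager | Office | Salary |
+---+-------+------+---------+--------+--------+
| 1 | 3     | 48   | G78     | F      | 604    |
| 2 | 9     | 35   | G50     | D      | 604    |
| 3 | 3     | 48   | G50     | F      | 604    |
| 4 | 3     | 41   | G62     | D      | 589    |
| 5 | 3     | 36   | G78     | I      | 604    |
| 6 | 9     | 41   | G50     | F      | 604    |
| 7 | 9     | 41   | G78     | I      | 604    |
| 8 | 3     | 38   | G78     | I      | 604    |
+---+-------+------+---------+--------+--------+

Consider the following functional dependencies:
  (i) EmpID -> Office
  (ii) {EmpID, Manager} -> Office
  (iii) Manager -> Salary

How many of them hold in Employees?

1

(i) EmpID -> Office: EmpID=3: rows 1, 3, 4, 5, 8 → Office takes values {F, D, I} — violation; EmpID=9: rows 2, 6, 7 → Office takes values {D, F, I} — violation — fails.
(ii) {EmpID, Manager} -> Office: (EmpID=3, Manager=G78): rows 1, 5, 8 → Office takes values {F, I} — violation; (EmpID=9, Manager=G50): rows 2, 6 → Office takes values {D, F} — violation — fails.
(iii) Manager -> Salary: every LHS value maps to a single RHS value — holds.
1 of the 3 dependencies holds.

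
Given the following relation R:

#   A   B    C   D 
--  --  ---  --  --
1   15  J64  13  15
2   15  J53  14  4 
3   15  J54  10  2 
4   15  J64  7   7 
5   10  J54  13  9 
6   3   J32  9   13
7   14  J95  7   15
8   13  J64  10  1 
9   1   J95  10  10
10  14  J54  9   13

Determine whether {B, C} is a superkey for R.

Yes

All 10 rows have distinct {B, C} values, so {B, C} → (all attributes) holds and {B, C} is a superkey.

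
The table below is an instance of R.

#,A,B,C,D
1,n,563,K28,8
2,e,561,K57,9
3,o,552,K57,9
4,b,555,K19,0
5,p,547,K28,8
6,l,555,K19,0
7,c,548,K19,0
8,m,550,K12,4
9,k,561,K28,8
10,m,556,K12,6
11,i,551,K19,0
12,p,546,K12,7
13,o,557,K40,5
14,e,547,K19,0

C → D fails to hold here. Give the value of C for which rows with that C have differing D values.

K12

C=K28: rows 1, 5, 9 → D = 8, 8, 8 ✓
C=K57: rows 2, 3 → D = 9, 9 ✓
C=K19: rows 4, 6, 7, 11, 14 → D = 0, 0, 0, 0, 0 ✓
C=K12: rows 8, 10, 12 → D takes values {4, 6, 7} — violation
C=K40: row 13 → D = 5 ✓
The only C value with inconsistent D is C=K12.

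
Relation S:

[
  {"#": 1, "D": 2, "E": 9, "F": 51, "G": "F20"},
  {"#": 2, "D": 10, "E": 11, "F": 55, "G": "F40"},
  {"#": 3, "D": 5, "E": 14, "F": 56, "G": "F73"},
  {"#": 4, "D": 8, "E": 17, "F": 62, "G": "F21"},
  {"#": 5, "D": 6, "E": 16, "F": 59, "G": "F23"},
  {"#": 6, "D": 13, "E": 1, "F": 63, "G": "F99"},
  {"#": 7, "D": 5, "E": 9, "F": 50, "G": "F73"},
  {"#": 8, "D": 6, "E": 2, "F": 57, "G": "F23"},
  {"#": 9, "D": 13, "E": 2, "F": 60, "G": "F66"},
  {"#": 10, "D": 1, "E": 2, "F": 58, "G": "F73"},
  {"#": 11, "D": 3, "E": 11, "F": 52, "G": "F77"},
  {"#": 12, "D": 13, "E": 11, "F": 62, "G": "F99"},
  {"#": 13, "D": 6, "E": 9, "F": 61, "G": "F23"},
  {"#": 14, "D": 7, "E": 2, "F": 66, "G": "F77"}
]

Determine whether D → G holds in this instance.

D=2: row 1 → G = F20 ✓
D=10: row 2 → G = F40 ✓
D=5: rows 3, 7 → G = F73, F73 ✓
D=8: row 4 → G = F21 ✓
D=6: rows 5, 8, 13 → G = F23, F23, F23 ✓
D=13: rows 6, 9, 12 → G takes values {F99, F66} — violation
D=1: row 10 → G = F73 ✓
D=3: row 11 → G = F77 ✓
D=7: row 14 → G = F77 ✓
Two rows agree on D but differ on G, so D → G does not hold.

No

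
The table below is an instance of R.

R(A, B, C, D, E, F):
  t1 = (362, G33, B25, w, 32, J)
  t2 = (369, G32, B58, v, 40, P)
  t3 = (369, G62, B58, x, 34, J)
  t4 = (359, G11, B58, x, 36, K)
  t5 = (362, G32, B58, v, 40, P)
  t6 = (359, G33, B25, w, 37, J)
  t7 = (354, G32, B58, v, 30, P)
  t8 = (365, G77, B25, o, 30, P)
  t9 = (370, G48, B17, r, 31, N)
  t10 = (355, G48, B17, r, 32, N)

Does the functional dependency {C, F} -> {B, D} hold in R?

(C=B25, F=J): rows 1, 6 → {B,D} = (G33, w), (G33, w) ✓
(C=B58, F=P): rows 2, 5, 7 → {B,D} = (G32, v), (G32, v), (G32, v) ✓
(C=B58, F=J): row 3 → {B,D} = (G62, x) ✓
(C=B58, F=K): row 4 → {B,D} = (G11, x) ✓
(C=B25, F=P): row 8 → {B,D} = (G77, o) ✓
(C=B17, F=N): rows 9, 10 → {B,D} = (G48, r), (G48, r) ✓
Every {C, F} value is associated with a single {B, D} value, so {C, F} -> {B, D} holds.

Yes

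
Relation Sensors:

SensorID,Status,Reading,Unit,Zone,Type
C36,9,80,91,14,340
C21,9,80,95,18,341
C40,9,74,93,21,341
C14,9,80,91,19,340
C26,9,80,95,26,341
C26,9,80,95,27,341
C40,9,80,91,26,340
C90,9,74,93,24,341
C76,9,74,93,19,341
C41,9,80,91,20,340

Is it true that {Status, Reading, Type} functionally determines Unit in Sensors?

(Status=9, Reading=80, Type=340): 4 rows → Unit = 91, 91, 91, 91 ✓
(Status=9, Reading=80, Type=341): 3 rows → Unit = 95, 95, 95 ✓
(Status=9, Reading=74, Type=341): 3 rows → Unit = 93, 93, 93 ✓
Every {Status, Reading, Type} value is associated with a single Unit value, so {Status, Reading, Type} → Unit holds.

Yes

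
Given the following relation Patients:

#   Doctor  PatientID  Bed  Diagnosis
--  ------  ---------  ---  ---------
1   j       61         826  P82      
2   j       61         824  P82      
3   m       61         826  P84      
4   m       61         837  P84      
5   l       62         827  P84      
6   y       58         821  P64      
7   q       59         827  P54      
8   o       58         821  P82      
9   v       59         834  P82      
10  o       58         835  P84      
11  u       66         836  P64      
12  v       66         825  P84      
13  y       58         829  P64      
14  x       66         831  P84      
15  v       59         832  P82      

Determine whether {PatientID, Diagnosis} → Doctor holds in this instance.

No

(PatientID=61, Diagnosis=P82): rows 1, 2 → Doctor = j, j ✓
(PatientID=61, Diagnosis=P84): rows 3, 4 → Doctor = m, m ✓
(PatientID=62, Diagnosis=P84): row 5 → Doctor = l ✓
(PatientID=58, Diagnosis=P64): rows 6, 13 → Doctor = y, y ✓
(PatientID=59, Diagnosis=P54): row 7 → Doctor = q ✓
(PatientID=58, Diagnosis=P82): row 8 → Doctor = o ✓
(PatientID=59, Diagnosis=P82): rows 9, 15 → Doctor = v, v ✓
(PatientID=58, Diagnosis=P84): row 10 → Doctor = o ✓
(PatientID=66, Diagnosis=P64): row 11 → Doctor = u ✓
(PatientID=66, Diagnosis=P84): rows 12, 14 → Doctor takes values {v, x} — violation
Two rows agree on {PatientID, Diagnosis} but differ on Doctor, so {PatientID, Diagnosis} → Doctor does not hold.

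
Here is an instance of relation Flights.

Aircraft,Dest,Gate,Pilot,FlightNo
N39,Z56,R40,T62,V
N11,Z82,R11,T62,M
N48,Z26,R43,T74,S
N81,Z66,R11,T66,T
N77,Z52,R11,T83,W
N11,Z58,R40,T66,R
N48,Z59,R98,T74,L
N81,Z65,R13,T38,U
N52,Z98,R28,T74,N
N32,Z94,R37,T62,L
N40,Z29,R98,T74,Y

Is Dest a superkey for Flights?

Yes

All 11 rows have distinct Dest values, so Dest → (all attributes) holds and Dest is a superkey.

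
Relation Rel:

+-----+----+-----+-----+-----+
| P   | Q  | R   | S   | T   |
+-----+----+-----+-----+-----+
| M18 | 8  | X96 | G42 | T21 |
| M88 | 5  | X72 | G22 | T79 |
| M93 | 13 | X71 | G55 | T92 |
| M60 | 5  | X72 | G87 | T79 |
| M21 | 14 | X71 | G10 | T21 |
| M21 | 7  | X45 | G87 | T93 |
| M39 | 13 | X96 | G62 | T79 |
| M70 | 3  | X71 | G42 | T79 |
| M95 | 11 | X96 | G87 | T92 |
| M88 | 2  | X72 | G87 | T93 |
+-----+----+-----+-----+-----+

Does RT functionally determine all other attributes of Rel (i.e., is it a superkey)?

No

Two distinct rows share (R=X72, T=T79), so RT does not determine every attribute — not a superkey.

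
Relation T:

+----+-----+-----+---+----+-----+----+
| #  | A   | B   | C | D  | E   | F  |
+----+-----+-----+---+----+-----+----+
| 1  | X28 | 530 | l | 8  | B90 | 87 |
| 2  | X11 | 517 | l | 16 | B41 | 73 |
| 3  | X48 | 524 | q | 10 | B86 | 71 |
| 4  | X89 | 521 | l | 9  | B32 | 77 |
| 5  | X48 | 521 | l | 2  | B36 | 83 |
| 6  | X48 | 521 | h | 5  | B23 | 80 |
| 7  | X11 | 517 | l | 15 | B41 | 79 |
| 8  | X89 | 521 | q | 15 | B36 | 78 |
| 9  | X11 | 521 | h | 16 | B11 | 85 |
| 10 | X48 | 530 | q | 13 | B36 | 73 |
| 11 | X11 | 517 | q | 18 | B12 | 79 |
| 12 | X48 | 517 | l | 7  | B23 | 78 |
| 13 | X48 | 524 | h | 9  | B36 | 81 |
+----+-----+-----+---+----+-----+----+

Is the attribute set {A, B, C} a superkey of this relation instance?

Rows 2 and 7 have the same {A, B, C} value (A=X11, B=517, C=l) but are distinct tuples, so {A, B, C} does not determine every attribute — not a superkey.

No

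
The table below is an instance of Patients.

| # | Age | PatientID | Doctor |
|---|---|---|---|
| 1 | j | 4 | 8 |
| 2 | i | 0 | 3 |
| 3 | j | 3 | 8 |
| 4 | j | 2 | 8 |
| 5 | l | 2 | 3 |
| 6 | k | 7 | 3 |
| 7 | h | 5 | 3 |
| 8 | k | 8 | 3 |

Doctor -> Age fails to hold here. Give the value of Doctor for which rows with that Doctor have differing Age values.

3

Doctor=8: rows 1, 3, 4 → Age = j, j, j ✓
Doctor=3: rows 2, 5, 6, 7, 8 → Age takes values {i, l, k, h} — violation
The only Doctor value with inconsistent Age is Doctor=3.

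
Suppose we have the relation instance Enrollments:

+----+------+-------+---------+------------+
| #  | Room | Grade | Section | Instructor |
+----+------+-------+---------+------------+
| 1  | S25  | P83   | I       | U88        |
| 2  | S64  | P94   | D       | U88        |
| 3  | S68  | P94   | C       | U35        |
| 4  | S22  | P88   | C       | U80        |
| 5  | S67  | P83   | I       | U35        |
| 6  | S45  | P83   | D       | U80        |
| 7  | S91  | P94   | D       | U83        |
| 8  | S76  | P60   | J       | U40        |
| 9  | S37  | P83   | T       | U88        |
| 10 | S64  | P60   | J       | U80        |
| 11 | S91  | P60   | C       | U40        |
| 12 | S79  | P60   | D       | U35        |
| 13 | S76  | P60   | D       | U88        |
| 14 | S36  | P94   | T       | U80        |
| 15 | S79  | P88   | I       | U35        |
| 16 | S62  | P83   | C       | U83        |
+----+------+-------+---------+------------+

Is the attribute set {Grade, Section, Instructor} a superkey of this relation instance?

Yes

All 16 rows have distinct {Grade, Section, Instructor} values, so {Grade, Section, Instructor} → (all attributes) holds and {Grade, Section, Instructor} is a superkey.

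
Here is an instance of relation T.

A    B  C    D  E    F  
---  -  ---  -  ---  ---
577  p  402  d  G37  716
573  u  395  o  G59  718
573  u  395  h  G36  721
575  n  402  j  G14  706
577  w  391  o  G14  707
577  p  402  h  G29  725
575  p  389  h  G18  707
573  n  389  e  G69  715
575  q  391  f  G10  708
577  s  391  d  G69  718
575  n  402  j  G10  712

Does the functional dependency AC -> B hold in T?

No

(A=577, C=402): 2 rows → B = p, p ✓
(A=573, C=395): 2 rows → B = u, u ✓
(A=575, C=402): 2 rows → B = n, n ✓
(A=577, C=391): 2 rows → B takes values {w, s} — violation
(A=575, C=389): 1 row → B = p ✓
(A=573, C=389): 1 row → B = n ✓
(A=575, C=391): 1 row → B = q ✓
Two rows agree on AC but differ on B, so AC -> B does not hold.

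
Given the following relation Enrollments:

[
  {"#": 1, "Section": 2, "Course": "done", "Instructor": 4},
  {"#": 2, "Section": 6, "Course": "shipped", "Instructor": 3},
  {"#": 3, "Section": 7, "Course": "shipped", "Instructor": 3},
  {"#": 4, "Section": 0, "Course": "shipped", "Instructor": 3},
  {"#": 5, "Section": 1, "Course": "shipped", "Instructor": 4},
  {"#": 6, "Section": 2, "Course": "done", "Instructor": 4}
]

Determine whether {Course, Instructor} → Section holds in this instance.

No

(Course=done, Instructor=4): rows 1, 6 → Section = 2, 2 ✓
(Course=shipped, Instructor=3): rows 2, 3, 4 → Section takes values {6, 7, 0} — violation
(Course=shipped, Instructor=4): row 5 → Section = 1 ✓
Two rows agree on {Course, Instructor} but differ on Section, so {Course, Instructor} → Section does not hold.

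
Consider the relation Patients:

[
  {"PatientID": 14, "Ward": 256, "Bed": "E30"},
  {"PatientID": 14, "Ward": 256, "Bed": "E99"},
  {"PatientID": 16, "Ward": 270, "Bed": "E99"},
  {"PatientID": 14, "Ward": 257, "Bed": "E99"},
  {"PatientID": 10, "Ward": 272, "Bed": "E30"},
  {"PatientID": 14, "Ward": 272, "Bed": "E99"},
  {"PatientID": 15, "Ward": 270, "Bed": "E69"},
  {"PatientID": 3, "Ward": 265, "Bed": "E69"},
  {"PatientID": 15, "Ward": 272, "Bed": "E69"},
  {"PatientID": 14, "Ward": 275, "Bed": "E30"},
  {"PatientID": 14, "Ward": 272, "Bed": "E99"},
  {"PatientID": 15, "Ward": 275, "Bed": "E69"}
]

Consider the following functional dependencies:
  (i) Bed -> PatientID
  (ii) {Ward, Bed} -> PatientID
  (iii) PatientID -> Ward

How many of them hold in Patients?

(i) Bed -> PatientID: Bed=E30: 3 rows → PatientID takes values {14, 10} — violation; Bed=E99: 5 rows → PatientID takes values {14, 16} — violation; Bed=E69: 4 rows → PatientID takes values {15, 3} — violation — fails.
(ii) {Ward, Bed} -> PatientID: every LHS value maps to a single RHS value — holds.
(iii) PatientID -> Ward: PatientID=14: 6 rows → Ward takes values {256, 257, 272, 275} — violation; PatientID=15: 3 rows → Ward takes values {270, 272, 275} — violation — fails.
1 of the 3 dependencies holds.

1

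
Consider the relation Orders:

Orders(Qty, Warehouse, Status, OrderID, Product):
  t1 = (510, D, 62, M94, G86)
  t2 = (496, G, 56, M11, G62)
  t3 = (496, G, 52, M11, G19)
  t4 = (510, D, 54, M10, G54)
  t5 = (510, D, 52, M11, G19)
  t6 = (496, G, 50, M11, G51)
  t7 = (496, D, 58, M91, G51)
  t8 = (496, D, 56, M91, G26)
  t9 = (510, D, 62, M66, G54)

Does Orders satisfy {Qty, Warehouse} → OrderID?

No

(Qty=510, Warehouse=D): rows 1, 4, 5, 9 → OrderID takes values {M94, M10, M11, M66} — violation
(Qty=496, Warehouse=G): rows 2, 3, 6 → OrderID = M11, M11, M11 ✓
(Qty=496, Warehouse=D): rows 7, 8 → OrderID = M91, M91 ✓
Two rows agree on {Qty, Warehouse} but differ on OrderID, so {Qty, Warehouse} → OrderID does not hold.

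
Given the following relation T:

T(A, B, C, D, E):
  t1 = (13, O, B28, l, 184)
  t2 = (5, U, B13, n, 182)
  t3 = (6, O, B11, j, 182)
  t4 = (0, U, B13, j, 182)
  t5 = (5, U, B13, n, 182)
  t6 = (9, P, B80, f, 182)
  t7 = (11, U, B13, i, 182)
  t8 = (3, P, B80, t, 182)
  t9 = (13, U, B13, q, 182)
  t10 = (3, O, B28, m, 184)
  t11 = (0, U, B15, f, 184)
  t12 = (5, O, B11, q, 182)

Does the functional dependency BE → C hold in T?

(B=O, E=184): rows 1, 10 → C = B28, B28 ✓
(B=U, E=182): rows 2, 4, 5, 7, 9 → C = B13, B13, B13, B13, B13 ✓
(B=O, E=182): rows 3, 12 → C = B11, B11 ✓
(B=P, E=182): rows 6, 8 → C = B80, B80 ✓
(B=U, E=184): row 11 → C = B15 ✓
Every BE value is associated with a single C value, so BE → C holds.

Yes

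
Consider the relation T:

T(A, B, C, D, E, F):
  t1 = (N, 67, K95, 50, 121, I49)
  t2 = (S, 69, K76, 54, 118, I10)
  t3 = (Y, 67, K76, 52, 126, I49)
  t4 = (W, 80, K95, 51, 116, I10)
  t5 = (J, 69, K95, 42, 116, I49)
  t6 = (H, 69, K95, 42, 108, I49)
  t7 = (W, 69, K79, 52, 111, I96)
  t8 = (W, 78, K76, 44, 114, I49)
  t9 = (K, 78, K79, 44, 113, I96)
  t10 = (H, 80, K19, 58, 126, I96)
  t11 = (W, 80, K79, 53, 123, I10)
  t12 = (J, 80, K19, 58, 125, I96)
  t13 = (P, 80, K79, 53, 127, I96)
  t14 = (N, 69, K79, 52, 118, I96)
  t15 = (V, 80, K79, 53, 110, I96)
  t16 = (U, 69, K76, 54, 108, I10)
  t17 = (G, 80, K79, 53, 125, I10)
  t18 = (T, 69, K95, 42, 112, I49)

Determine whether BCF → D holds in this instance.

Yes

(B=67, C=K95, F=I49): row 1 → D = 50 ✓
(B=69, C=K76, F=I10): rows 2, 16 → D = 54, 54 ✓
(B=67, C=K76, F=I49): row 3 → D = 52 ✓
(B=80, C=K95, F=I10): row 4 → D = 51 ✓
(B=69, C=K95, F=I49): rows 5, 6, 18 → D = 42, 42, 42 ✓
(B=69, C=K79, F=I96): rows 7, 14 → D = 52, 52 ✓
(B=78, C=K76, F=I49): row 8 → D = 44 ✓
(B=78, C=K79, F=I96): row 9 → D = 44 ✓
(B=80, C=K19, F=I96): rows 10, 12 → D = 58, 58 ✓
(B=80, C=K79, F=I10): rows 11, 17 → D = 53, 53 ✓
(B=80, C=K79, F=I96): rows 13, 15 → D = 53, 53 ✓
Every BCF value is associated with a single D value, so BCF → D holds.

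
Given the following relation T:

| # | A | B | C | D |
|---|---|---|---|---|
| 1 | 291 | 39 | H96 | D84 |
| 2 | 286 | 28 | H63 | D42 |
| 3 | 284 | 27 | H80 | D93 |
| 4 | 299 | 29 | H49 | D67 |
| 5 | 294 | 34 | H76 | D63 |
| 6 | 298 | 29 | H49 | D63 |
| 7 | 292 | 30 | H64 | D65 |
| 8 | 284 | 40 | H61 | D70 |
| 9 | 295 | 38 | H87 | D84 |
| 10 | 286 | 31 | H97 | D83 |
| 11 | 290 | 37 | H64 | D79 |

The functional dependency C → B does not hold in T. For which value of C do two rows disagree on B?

H64

C=H96: row 1 → B = 39 ✓
C=H63: row 2 → B = 28 ✓
C=H80: row 3 → B = 27 ✓
C=H49: rows 4, 6 → B = 29, 29 ✓
C=H76: row 5 → B = 34 ✓
C=H64: rows 7, 11 → B takes values {30, 37} — violation
C=H61: row 8 → B = 40 ✓
C=H87: row 9 → B = 38 ✓
C=H97: row 10 → B = 31 ✓
The only C value with inconsistent B is C=H64.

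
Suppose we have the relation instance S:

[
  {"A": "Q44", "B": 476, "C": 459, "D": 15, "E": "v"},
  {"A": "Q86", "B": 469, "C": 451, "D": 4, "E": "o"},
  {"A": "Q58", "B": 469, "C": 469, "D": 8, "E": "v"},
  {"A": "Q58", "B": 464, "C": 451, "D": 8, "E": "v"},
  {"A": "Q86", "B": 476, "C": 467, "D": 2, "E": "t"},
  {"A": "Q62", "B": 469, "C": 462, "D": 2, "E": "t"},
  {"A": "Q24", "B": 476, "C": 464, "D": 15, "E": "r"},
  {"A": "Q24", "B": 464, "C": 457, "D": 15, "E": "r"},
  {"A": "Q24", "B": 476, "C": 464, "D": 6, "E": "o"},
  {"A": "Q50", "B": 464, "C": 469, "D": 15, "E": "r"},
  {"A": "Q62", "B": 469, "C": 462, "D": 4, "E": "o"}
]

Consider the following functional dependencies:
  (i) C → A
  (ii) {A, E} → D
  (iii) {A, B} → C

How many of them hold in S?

(i) C → A: C=451: 2 rows → A takes values {Q86, Q58} — violation; C=469: 2 rows → A takes values {Q58, Q50} — violation — fails.
(ii) {A, E} → D: every LHS value maps to a single RHS value — holds.
(iii) {A, B} → C: every LHS value maps to a single RHS value — holds.
2 of the 3 dependencies hold.

2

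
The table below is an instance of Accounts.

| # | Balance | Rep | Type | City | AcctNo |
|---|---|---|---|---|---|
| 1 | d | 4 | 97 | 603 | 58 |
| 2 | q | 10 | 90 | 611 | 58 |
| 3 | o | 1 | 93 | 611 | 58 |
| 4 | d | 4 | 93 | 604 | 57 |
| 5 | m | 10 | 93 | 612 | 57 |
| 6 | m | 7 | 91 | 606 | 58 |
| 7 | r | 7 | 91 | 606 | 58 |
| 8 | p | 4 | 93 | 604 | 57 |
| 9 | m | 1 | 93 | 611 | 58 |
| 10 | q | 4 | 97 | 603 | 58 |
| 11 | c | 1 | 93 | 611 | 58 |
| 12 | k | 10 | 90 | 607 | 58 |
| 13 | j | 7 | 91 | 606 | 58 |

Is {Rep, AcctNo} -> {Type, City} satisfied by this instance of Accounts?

(Rep=4, AcctNo=58): rows 1, 10 → {Type,City} = (97, 603), (97, 603) ✓
(Rep=10, AcctNo=58): rows 2, 12 → {Type,City} takes values {(90, 611), (90, 607)} — violation
(Rep=1, AcctNo=58): rows 3, 9, 11 → {Type,City} = (93, 611), (93, 611), (93, 611) ✓
(Rep=4, AcctNo=57): rows 4, 8 → {Type,City} = (93, 604), (93, 604) ✓
(Rep=10, AcctNo=57): row 5 → {Type,City} = (93, 612) ✓
(Rep=7, AcctNo=58): rows 6, 7, 13 → {Type,City} = (91, 606), (91, 606), (91, 606) ✓
Two rows agree on {Rep, AcctNo} but differ on {Type, City}, so {Rep, AcctNo} -> {Type, City} does not hold.

No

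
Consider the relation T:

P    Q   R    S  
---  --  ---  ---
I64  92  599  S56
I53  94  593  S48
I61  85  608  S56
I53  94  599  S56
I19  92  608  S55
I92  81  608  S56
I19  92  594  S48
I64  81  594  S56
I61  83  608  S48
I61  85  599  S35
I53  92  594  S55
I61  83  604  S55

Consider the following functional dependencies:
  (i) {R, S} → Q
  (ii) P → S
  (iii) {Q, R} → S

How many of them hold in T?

0

(i) {R, S} → Q: (R=599, S=S56): 2 rows → Q takes values {92, 94} — violation; (R=608, S=S56): 2 rows → Q takes values {85, 81} — violation — fails.
(ii) P → S: P=I53: 3 rows → S takes values {S48, S56, S55} — violation; P=I61: 4 rows → S takes values {S56, S48, S35, S55} — violation; P=I19: 2 rows → S takes values {S55, S48} — violation — fails.
(iii) {Q, R} → S: (Q=92, R=594): 2 rows → S takes values {S48, S55} — violation — fails.
None of the 3 dependencies hold.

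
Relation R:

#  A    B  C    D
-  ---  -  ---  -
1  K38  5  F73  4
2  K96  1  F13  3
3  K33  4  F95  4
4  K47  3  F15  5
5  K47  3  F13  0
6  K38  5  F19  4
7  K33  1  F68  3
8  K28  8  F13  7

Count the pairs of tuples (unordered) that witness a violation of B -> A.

B=5: all 2 rows agree on A — 0 pairs.
B=1: violating pairs (2,7) — 1 pair.
B=3: all 2 rows agree on A — 0 pairs.

1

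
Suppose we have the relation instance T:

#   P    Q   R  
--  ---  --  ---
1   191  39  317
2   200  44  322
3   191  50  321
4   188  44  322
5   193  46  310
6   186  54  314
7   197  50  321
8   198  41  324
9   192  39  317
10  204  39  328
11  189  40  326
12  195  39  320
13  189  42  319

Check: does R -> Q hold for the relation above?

Yes

R=317: rows 1, 9 → Q = 39, 39 ✓
R=322: rows 2, 4 → Q = 44, 44 ✓
R=321: rows 3, 7 → Q = 50, 50 ✓
R=310: row 5 → Q = 46 ✓
R=314: row 6 → Q = 54 ✓
R=324: row 8 → Q = 41 ✓
R=328: row 10 → Q = 39 ✓
R=326: row 11 → Q = 40 ✓
R=320: row 12 → Q = 39 ✓
R=319: row 13 → Q = 42 ✓
Every R value is associated with a single Q value, so R -> Q holds.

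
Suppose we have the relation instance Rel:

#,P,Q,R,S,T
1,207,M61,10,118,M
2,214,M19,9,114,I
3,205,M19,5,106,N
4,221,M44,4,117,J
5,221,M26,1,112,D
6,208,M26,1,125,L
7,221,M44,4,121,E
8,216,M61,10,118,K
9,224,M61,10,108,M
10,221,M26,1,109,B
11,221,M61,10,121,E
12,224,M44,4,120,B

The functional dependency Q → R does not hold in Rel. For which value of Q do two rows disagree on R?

M19

Q=M61: rows 1, 8, 9, 11 → R = 10, 10, 10, 10 ✓
Q=M19: rows 2, 3 → R takes values {9, 5} — violation
Q=M44: rows 4, 7, 12 → R = 4, 4, 4 ✓
Q=M26: rows 5, 6, 10 → R = 1, 1, 1 ✓
The only Q value with inconsistent R is Q=M19.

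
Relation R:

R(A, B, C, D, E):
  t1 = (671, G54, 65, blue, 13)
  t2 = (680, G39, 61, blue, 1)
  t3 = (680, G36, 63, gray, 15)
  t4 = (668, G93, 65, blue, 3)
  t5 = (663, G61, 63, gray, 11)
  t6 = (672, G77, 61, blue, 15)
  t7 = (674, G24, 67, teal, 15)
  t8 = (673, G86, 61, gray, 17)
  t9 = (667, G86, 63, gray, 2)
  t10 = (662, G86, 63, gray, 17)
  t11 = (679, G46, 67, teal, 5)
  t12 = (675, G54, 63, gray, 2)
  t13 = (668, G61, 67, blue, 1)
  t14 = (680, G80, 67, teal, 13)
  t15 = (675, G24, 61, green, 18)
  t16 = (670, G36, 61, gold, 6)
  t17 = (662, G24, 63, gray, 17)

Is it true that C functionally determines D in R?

No

C=65: rows 1, 4 → D = blue, blue ✓
C=61: rows 2, 6, 8, 15, 16 → D takes values {blue, gray, green, gold} — violation
C=63: rows 3, 5, 9, 10, 12, 17 → D = gray, gray, gray, gray, gray, gray ✓
C=67: rows 7, 11, 13, 14 → D takes values {teal, blue} — violation
Two rows agree on C but differ on D, so C → D does not hold.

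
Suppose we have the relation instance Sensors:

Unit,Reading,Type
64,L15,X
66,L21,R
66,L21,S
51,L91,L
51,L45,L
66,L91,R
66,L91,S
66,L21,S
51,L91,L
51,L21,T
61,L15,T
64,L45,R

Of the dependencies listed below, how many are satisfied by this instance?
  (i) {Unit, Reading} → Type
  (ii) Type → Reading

0

(i) {Unit, Reading} → Type: (Unit=66, Reading=L21): 3 rows → Type takes values {R, S} — violation; (Unit=66, Reading=L91): 2 rows → Type takes values {R, S} — violation — fails.
(ii) Type → Reading: Type=R: 3 rows → Reading takes values {L21, L91, L45} — violation; Type=S: 3 rows → Reading takes values {L21, L91} — violation; Type=L: 3 rows → Reading takes values {L91, L45} — violation; Type=T: 2 rows → Reading takes values {L21, L15} — violation — fails.
None of the 2 dependencies hold.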